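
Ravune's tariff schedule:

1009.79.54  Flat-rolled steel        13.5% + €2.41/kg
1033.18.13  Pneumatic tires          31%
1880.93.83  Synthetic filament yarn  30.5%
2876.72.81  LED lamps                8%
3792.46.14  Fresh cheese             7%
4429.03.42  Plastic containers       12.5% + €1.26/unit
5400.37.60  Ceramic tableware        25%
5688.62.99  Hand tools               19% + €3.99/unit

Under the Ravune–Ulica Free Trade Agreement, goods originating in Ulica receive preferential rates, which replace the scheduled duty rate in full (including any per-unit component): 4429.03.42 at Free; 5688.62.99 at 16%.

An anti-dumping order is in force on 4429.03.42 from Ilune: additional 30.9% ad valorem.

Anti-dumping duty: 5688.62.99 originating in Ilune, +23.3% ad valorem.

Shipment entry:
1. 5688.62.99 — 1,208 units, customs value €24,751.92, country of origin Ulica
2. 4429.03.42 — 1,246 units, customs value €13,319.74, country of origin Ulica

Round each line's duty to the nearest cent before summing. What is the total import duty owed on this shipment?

Line 1 (5688.62.99, Ulica, 1,208 units, €24,751.92):
Base rate for 5688.62.99 is 19% + €3.99/unit.
Origin Ulica qualifies under the Ravune–Ulica agreement and 5688.62.99 is covered: preferential rate 16% applies instead.
The additional-duty order on 5688.62.99 targets Ilune, not Ulica; it does not apply.
Duty = €24,751.92 × 16% = €3,960.31.
Line 2 (4429.03.42, Ulica, 1,246 units, €13,319.74):
Base rate for 4429.03.42 is 12.5% + €1.26/unit.
Origin Ulica qualifies under the Ravune–Ulica agreement and 4429.03.42 is covered: preferential rate Free applies instead.
The additional-duty order on 4429.03.42 targets Ilune, not Ulica; it does not apply.
Duty = €13,319.74 × 0% = €0.00.
Total = €3,960.31 + €0.00 = €3,960.31.

€3,960.31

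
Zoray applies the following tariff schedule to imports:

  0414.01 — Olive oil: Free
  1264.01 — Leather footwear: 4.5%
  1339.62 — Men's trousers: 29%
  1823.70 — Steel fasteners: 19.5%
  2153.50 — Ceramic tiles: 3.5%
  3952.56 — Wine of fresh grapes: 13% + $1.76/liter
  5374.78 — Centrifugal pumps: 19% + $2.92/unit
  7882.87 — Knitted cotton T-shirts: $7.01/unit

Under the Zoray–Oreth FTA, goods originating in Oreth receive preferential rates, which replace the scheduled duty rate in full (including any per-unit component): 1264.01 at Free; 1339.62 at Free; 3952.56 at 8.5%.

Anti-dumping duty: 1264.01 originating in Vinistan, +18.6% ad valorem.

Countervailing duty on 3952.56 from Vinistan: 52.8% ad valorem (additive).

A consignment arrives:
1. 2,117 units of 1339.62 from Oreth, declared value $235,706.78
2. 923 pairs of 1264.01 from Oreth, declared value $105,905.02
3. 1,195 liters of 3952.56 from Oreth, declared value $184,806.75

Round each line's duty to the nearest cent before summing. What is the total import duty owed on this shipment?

Line 1 (1339.62, Oreth, 2,117 units, $235,706.78):
Base rate for 1339.62 is 29%.
Origin Oreth qualifies under the Zoray–Oreth agreement and 1339.62 is covered: preferential rate Free applies instead.
Duty = $235,706.78 × 0% = $0.00.
Line 2 (1264.01, Oreth, 923 pairs, $105,905.02):
Base rate for 1264.01 is 4.5%.
Origin Oreth qualifies under the Zoray–Oreth agreement and 1264.01 is covered: preferential rate Free applies instead.
The additional-duty order on 1264.01 targets Vinistan, not Oreth; it does not apply.
Duty = $105,905.02 × 0% = $0.00.
Line 3 (3952.56, Oreth, 1,195 liters, $184,806.75):
Base rate for 3952.56 is 13% + $1.76/liter.
Origin Oreth qualifies under the Zoray–Oreth agreement and 3952.56 is covered: preferential rate 8.5% applies instead.
The additional-duty order on 3952.56 targets Vinistan, not Oreth; it does not apply.
Duty = $184,806.75 × 8.5% = $15,708.57.
Total = $0.00 + $0.00 + $15,708.57 = $15,708.57.

$15,708.57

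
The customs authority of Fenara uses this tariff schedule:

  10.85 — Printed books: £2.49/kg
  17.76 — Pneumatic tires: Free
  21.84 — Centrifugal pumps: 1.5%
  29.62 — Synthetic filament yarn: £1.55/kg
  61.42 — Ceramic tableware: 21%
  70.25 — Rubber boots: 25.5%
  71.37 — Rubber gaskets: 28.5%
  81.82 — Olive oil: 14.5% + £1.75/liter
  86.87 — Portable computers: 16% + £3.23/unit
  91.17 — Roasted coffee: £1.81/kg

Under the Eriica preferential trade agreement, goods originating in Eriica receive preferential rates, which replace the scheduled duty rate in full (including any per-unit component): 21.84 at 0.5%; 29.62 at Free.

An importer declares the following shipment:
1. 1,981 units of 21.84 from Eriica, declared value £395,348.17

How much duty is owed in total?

Line 1 (21.84, Eriica, 1,981 units, £395,348.17):
Base rate for 21.84 is 1.5%.
Origin Eriica qualifies under the Fenara–Eriica agreement and 21.84 is covered: preferential rate 0.5% applies instead.
Duty = £395,348.17 × 0.5% = £1,976.74.

£1,976.74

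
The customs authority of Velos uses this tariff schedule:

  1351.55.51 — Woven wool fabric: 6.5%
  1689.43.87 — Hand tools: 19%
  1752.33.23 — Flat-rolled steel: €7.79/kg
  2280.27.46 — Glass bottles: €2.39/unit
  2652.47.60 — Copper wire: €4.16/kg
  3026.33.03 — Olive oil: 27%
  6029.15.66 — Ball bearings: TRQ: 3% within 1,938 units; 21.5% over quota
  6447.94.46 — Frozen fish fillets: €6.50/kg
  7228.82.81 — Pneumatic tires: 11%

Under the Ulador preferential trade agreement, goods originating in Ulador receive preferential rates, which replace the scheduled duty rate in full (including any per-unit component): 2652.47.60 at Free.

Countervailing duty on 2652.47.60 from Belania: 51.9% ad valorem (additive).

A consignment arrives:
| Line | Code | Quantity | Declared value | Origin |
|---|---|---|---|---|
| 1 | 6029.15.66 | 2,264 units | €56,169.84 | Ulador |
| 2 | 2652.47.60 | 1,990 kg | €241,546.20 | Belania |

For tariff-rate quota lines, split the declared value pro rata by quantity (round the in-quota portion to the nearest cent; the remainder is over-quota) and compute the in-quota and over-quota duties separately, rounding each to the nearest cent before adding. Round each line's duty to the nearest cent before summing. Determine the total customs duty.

Line 1 (6029.15.66, Ulador, 2,264 units, €56,169.84):
Code 6029.15.66 is under a tariff-rate quota (threshold 1,938 units). In-quota: 1,938 units at 3%; over-quota: 326 units at 21.5%.
Pro-rata value split: in-quota = €56,169.84 × 1,938/2,264 = €48,081.78; over-quota = €56,169.84 − €48,081.78 = €8,088.06.
In-quota duty = €48,081.78 × 3% = €1,442.45. Over-quota duty = €8,088.06 × 21.5% = €1,738.93.
Line duty = €1,442.45 + €1,738.93 = €3,181.38.
Line 2 (2652.47.60, Belania, 1,990 kg, €241,546.20):
Base rate for 2652.47.60 is €4.16/kg.
2652.47.60 has an FTA preferential rate, but origin Belania is not Ulador; base rate stands.
Additional duty on 2652.47.60 from Belania: +51.9% ad valorem. Applied ad valorem rate = 51.9%.
Duty = €241,546.20 × 51.9% + 1,990 × €4.16 = €133,640.88.
Total = €3,181.38 + €133,640.88 = €136,822.26.

€136,822.26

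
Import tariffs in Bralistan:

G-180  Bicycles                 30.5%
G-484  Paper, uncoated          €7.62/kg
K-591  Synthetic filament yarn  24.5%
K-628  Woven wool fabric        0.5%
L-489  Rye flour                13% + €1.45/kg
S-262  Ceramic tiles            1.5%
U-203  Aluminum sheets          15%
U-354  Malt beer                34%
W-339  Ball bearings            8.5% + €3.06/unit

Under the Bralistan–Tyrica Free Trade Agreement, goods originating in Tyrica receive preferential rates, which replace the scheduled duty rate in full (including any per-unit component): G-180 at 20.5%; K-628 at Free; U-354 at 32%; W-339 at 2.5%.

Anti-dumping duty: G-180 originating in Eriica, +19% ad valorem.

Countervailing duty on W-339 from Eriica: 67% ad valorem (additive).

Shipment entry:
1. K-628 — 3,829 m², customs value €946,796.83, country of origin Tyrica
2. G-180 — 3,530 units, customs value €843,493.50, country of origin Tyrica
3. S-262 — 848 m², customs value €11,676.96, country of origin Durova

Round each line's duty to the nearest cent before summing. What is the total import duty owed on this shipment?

Line 1 (K-628, Tyrica, 3,829 m², €946,796.83):
Base rate for K-628 is 0.5%.
Origin Tyrica qualifies under the Bralistan–Tyrica agreement and K-628 is covered: preferential rate Free applies instead.
Duty = €946,796.83 × 0% = €0.00.
Line 2 (G-180, Tyrica, 3,530 units, €843,493.50):
Base rate for G-180 is 30.5%.
Origin Tyrica qualifies under the Bralistan–Tyrica agreement and G-180 is covered: preferential rate 20.5% applies instead.
The additional-duty order on G-180 targets Eriica, not Tyrica; it does not apply.
Duty = €843,493.50 × 20.5% = €172,916.17.
Line 3 (S-262, Durova, 848 m², €11,676.96):
Base rate for S-262 is 1.5%.
Duty = €11,676.96 × 1.5% = €175.15.
Total = €0.00 + €172,916.17 + €175.15 = €173,091.32.

€173,091.32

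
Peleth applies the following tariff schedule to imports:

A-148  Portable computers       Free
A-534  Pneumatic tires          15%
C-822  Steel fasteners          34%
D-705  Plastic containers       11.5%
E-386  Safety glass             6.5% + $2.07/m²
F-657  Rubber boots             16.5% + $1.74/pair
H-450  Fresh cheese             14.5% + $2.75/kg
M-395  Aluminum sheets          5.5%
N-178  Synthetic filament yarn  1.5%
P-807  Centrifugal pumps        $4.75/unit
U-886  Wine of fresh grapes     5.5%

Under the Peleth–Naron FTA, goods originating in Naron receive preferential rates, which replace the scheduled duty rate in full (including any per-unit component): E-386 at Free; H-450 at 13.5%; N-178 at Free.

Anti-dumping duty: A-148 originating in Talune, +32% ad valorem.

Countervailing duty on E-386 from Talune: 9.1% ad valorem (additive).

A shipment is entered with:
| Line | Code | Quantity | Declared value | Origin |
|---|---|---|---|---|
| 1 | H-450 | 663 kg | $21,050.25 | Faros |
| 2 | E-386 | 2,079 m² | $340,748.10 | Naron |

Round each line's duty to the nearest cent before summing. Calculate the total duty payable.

Line 1 (H-450, Faros, 663 kg, $21,050.25):
Base rate for H-450 is 14.5% + $2.75/kg.
H-450 has an FTA preferential rate, but origin Faros is not Naron; base rate stands.
Duty = $21,050.25 × 14.5% + 663 × $2.75 = $4,875.54.
Line 2 (E-386, Naron, 2,079 m², $340,748.10):
Base rate for E-386 is 6.5% + $2.07/m².
Origin Naron qualifies under the Peleth–Naron agreement and E-386 is covered: preferential rate Free applies instead.
The additional-duty order on E-386 targets Talune, not Naron; it does not apply.
Duty = $340,748.10 × 0% = $0.00.
Total = $4,875.54 + $0.00 = $4,875.54.

$4,875.54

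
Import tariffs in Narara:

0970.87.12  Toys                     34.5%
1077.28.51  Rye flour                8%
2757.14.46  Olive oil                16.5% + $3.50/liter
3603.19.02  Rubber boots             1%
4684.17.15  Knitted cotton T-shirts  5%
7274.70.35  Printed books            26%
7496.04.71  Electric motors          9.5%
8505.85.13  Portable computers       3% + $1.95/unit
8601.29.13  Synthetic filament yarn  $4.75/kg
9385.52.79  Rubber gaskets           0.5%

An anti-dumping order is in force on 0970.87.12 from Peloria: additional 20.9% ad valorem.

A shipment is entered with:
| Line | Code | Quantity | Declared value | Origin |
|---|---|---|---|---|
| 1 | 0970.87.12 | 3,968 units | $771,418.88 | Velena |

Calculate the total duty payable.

Line 1 (0970.87.12, Velena, 3,968 units, $771,418.88):
Base rate for 0970.87.12 is 34.5%.
The additional-duty order on 0970.87.12 targets Peloria, not Velena; it does not apply.
Duty = $771,418.88 × 34.5% = $266,139.51.

$266,139.51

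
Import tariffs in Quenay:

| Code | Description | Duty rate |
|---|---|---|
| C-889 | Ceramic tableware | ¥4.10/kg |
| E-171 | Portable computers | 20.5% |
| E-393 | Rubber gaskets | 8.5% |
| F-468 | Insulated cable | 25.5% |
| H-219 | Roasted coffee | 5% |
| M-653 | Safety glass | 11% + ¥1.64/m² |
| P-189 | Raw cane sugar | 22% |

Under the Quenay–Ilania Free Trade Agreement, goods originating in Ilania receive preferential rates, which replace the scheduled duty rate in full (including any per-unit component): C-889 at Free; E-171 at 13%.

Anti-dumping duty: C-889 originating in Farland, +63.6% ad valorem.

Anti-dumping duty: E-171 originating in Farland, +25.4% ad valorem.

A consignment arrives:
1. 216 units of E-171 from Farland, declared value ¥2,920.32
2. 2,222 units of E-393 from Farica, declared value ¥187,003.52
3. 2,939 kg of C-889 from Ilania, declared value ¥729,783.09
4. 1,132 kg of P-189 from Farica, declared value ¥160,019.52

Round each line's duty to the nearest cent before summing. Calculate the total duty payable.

¥52,440.02

Line 1 (E-171, Farland, 216 units, ¥2,920.32):
Base rate for E-171 is 20.5%.
E-171 has an FTA preferential rate, but origin Farland is not Ilania; base rate stands.
Additional duty on E-171 from Farland: +25.4%. Applied ad valorem rate: 20.5% + 25.4% = 45.9%.
Duty = ¥2,920.32 × 45.9% = ¥1,340.43.
Line 2 (E-393, Farica, 2,222 units, ¥187,003.52):
Base rate for E-393 is 8.5%.
Duty = ¥187,003.52 × 8.5% = ¥15,895.30.
Line 3 (C-889, Ilania, 2,939 kg, ¥729,783.09):
Base rate for C-889 is ¥4.10/kg.
Origin Ilania qualifies under the Quenay–Ilania agreement and C-889 is covered: preferential rate Free applies instead.
The additional-duty order on C-889 targets Farland, not Ilania; it does not apply.
Duty = ¥729,783.09 × 0% = ¥0.00.
Line 4 (P-189, Farica, 1,132 kg, ¥160,019.52):
Base rate for P-189 is 22%.
Duty = ¥160,019.52 × 22% = ¥35,204.29.
Total = ¥1,340.43 + ¥15,895.30 + ¥0.00 + ¥35,204.29 = ¥52,440.02.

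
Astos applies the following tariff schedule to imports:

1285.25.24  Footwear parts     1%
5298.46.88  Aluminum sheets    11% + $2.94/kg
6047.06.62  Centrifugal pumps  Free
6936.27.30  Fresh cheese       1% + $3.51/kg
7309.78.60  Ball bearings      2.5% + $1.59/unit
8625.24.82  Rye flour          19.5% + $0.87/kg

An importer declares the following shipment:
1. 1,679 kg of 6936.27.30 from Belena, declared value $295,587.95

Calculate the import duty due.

$8,849.17

Line 1 (6936.27.30, Belena, 1,679 kg, $295,587.95):
Base rate for 6936.27.30 is 1% + $3.51/kg.
Duty = $295,587.95 × 1% + 1,679 × $3.51 = $8,849.17.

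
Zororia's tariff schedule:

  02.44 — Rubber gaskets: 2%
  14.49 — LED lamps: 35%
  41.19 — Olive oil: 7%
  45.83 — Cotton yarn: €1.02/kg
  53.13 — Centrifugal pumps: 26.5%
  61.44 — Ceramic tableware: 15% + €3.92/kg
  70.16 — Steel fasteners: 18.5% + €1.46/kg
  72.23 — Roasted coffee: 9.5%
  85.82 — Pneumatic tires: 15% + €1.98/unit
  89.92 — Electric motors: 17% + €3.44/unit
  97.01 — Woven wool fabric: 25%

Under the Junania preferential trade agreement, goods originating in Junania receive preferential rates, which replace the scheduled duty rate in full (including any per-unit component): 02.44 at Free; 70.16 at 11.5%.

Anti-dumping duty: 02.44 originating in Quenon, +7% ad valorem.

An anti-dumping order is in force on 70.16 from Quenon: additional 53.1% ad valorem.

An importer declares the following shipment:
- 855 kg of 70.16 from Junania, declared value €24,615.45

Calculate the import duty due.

€2,830.78

Line 1 (70.16, Junania, 855 kg, €24,615.45):
Base rate for 70.16 is 18.5% + €1.46/kg.
Origin Junania qualifies under the Zororia–Junania agreement and 70.16 is covered: preferential rate 11.5% applies instead.
The additional-duty order on 70.16 targets Quenon, not Junania; it does not apply.
Duty = €24,615.45 × 11.5% = €2,830.78.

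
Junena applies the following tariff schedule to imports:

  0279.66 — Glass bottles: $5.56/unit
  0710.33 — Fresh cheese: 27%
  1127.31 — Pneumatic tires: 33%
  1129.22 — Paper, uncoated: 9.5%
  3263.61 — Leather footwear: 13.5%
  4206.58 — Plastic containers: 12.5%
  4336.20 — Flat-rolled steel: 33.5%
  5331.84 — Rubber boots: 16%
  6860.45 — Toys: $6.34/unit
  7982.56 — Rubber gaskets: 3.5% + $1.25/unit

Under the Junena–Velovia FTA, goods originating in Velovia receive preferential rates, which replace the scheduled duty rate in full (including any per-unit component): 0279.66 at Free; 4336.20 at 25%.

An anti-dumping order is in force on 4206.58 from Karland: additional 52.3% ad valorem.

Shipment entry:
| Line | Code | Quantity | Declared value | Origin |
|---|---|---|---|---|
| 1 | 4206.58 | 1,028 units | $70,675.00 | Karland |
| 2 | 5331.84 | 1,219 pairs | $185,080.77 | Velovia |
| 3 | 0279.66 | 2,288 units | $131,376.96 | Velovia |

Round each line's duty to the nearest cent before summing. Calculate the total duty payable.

Line 1 (4206.58, Karland, 1,028 units, $70,675.00):
Base rate for 4206.58 is 12.5%.
Additional duty on 4206.58 from Karland: +52.3%. Applied ad valorem rate: 12.5% + 52.3% = 64.8%.
Duty = $70,675.00 × 64.8% = $45,797.40.
Line 2 (5331.84, Velovia, 1,219 pairs, $185,080.77):
Base rate for 5331.84 is 16%.
Origin Velovia is the FTA partner but 5331.84 is not on the preference list; base rate stands.
Duty = $185,080.77 × 16% = $29,612.92.
Line 3 (0279.66, Velovia, 2,288 units, $131,376.96):
Base rate for 0279.66 is $5.56/unit.
Origin Velovia qualifies under the Junena–Velovia agreement and 0279.66 is covered: preferential rate Free applies instead.
Duty = $131,376.96 × 0% = $0.00.
Total = $45,797.40 + $29,612.92 + $0.00 = $75,410.32.

$75,410.32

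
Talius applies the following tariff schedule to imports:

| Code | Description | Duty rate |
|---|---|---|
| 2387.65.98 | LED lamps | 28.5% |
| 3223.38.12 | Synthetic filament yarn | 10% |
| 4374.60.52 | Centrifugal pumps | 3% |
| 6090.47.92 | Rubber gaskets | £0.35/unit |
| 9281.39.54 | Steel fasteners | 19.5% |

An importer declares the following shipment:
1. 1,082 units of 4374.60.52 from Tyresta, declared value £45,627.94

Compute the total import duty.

Line 1 (4374.60.52, Tyresta, 1,082 units, £45,627.94):
Base rate for 4374.60.52 is 3%.
Duty = £45,627.94 × 3% = £1,368.84.

£1,368.84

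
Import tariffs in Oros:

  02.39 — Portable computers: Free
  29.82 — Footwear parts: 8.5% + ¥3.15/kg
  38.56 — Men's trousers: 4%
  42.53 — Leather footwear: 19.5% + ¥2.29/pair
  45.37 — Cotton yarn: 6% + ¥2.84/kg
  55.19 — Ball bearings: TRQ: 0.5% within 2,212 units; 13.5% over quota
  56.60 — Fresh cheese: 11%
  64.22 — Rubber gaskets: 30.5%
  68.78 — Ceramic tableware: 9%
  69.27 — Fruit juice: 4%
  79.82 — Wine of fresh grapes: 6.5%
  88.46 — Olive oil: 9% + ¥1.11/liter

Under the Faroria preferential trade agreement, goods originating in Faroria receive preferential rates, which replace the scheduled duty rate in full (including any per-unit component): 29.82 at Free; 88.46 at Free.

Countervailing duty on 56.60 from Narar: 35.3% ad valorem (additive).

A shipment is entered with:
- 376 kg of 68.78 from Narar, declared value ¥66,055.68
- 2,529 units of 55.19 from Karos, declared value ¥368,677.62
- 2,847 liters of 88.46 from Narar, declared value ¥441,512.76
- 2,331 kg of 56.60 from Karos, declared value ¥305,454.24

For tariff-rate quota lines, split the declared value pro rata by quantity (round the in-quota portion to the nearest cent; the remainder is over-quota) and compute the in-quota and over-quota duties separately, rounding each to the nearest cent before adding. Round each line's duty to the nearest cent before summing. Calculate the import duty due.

¥90,292.29

Line 1 (68.78, Narar, 376 kg, ¥66,055.68):
Base rate for 68.78 is 9%.
Duty = ¥66,055.68 × 9% = ¥5,945.01.
Line 2 (55.19, Karos, 2,529 units, ¥368,677.62):
Code 55.19 is under a tariff-rate quota (threshold 2,212 units). In-quota: 2,212 units at 0.5%; over-quota: 317 units at 13.5%.
Pro-rata value split: in-quota = ¥368,677.62 × 2,212/2,529 = ¥322,465.36; over-quota = ¥368,677.62 − ¥322,465.36 = ¥46,212.26.
In-quota duty = ¥322,465.36 × 0.5% = ¥1,612.33. Over-quota duty = ¥46,212.26 × 13.5% = ¥6,238.66.
Line duty = ¥1,612.33 + ¥6,238.66 = ¥7,850.99.
Line 3 (88.46, Narar, 2,847 liters, ¥441,512.76):
Base rate for 88.46 is 9% + ¥1.11/liter.
88.46 has an FTA preferential rate, but origin Narar is not Faroria; base rate stands.
Duty = ¥441,512.76 × 9% + 2,847 × ¥1.11 = ¥42,896.32.
Line 4 (56.60, Karos, 2,331 kg, ¥305,454.24):
Base rate for 56.60 is 11%.
The additional-duty order on 56.60 targets Narar, not Karos; it does not apply.
Duty = ¥305,454.24 × 11% = ¥33,599.97.
Total = ¥5,945.01 + ¥7,850.99 + ¥42,896.32 + ¥33,599.97 = ¥90,292.29.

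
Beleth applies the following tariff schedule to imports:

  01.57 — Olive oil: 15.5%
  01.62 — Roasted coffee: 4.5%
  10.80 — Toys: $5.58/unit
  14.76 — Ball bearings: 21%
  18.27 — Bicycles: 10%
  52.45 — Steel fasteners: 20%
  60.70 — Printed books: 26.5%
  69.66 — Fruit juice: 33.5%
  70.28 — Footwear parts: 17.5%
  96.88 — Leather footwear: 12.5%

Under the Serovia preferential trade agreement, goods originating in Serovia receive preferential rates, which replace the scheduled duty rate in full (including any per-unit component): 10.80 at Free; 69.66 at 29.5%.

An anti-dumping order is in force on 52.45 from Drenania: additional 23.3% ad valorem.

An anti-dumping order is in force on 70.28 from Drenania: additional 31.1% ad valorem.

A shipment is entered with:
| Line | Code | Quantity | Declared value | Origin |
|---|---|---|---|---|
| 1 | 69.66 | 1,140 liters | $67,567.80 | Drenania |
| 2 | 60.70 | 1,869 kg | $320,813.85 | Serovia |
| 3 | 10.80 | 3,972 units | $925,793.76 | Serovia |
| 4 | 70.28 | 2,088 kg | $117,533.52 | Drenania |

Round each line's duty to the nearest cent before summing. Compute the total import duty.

Line 1 (69.66, Drenania, 1,140 liters, $67,567.80):
Base rate for 69.66 is 33.5%.
69.66 has an FTA preferential rate, but origin Drenania is not Serovia; base rate stands.
Duty = $67,567.80 × 33.5% = $22,635.21.
Line 2 (60.70, Serovia, 1,869 kg, $320,813.85):
Base rate for 60.70 is 26.5%.
Origin Serovia is the FTA partner but 60.70 is not on the preference list; base rate stands.
Duty = $320,813.85 × 26.5% = $85,015.67.
Line 3 (10.80, Serovia, 3,972 units, $925,793.76):
Base rate for 10.80 is $5.58/unit.
Origin Serovia qualifies under the Beleth–Serovia agreement and 10.80 is covered: preferential rate Free applies instead.
Duty = $925,793.76 × 0% = $0.00.
Line 4 (70.28, Drenania, 2,088 kg, $117,533.52):
Base rate for 70.28 is 17.5%.
Additional duty on 70.28 from Drenania: +31.1%. Applied ad valorem rate: 17.5% + 31.1% = 48.6%.
Duty = $117,533.52 × 48.6% = $57,121.29.
Total = $22,635.21 + $85,015.67 + $0.00 + $57,121.29 = $164,772.17.

$164,772.17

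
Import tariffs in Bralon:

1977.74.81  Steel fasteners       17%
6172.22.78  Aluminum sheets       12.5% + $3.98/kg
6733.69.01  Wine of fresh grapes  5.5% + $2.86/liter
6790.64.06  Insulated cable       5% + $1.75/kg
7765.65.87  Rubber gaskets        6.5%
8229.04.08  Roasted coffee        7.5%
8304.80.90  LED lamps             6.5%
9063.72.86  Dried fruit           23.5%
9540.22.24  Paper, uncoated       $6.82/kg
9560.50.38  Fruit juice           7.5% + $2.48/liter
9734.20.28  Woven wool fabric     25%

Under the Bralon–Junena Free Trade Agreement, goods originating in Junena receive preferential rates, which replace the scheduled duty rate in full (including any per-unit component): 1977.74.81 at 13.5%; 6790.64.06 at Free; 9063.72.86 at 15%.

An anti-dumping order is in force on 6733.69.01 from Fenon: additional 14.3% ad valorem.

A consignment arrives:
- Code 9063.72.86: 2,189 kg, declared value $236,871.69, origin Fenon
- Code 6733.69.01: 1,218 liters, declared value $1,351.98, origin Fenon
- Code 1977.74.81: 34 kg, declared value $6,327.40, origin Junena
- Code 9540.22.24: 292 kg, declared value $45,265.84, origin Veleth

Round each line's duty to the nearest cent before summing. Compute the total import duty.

$62,261.66

Line 1 (9063.72.86, Fenon, 2,189 kg, $236,871.69):
Base rate for 9063.72.86 is 23.5%.
9063.72.86 has an FTA preferential rate, but origin Fenon is not Junena; base rate stands.
Duty = $236,871.69 × 23.5% = $55,664.85.
Line 2 (6733.69.01, Fenon, 1,218 liters, $1,351.98):
Base rate for 6733.69.01 is 5.5% + $2.86/liter.
Additional duty on 6733.69.01 from Fenon: +14.3%. Applied ad valorem rate: 5.5% + 14.3% = 19.8%.
Duty = $1,351.98 × 19.8% + 1,218 × $2.86 = $3,751.17.
Line 3 (1977.74.81, Junena, 34 kg, $6,327.40):
Base rate for 1977.74.81 is 17%.
Origin Junena qualifies under the Bralon–Junena agreement and 1977.74.81 is covered: preferential rate 13.5% applies instead.
Duty = $6,327.40 × 13.5% = $854.20.
Line 4 (9540.22.24, Veleth, 292 kg, $45,265.84):
Base rate for 9540.22.24 is $6.82/kg.
Duty = 292 × $6.82 = $1,991.44.
Total = $55,664.85 + $3,751.17 + $854.20 + $1,991.44 = $62,261.66.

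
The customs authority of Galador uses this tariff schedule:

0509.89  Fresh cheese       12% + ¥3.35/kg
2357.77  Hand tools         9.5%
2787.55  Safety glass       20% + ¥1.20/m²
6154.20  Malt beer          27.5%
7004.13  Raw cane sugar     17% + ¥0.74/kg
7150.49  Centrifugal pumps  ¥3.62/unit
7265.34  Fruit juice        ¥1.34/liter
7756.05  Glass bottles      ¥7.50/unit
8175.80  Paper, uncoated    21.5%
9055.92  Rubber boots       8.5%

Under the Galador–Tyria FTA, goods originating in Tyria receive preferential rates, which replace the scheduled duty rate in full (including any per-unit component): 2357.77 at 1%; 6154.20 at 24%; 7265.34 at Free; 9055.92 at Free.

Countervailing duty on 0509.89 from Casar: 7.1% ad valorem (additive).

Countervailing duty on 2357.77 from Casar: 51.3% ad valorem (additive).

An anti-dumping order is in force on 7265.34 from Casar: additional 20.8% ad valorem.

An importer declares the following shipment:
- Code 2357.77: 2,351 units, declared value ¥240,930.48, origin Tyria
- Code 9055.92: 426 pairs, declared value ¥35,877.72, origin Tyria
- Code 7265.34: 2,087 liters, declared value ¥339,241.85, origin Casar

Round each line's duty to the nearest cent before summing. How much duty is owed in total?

¥75,768.18

Line 1 (2357.77, Tyria, 2,351 units, ¥240,930.48):
Base rate for 2357.77 is 9.5%.
Origin Tyria qualifies under the Galador–Tyria agreement and 2357.77 is covered: preferential rate 1% applies instead.
The additional-duty order on 2357.77 targets Casar, not Tyria; it does not apply.
Duty = ¥240,930.48 × 1% = ¥2,409.30.
Line 2 (9055.92, Tyria, 426 pairs, ¥35,877.72):
Base rate for 9055.92 is 8.5%.
Origin Tyria qualifies under the Galador–Tyria agreement and 9055.92 is covered: preferential rate Free applies instead.
Duty = ¥35,877.72 × 0% = ¥0.00.
Line 3 (7265.34, Casar, 2,087 liters, ¥339,241.85):
Base rate for 7265.34 is ¥1.34/liter.
7265.34 has an FTA preferential rate, but origin Casar is not Tyria; base rate stands.
Additional duty on 7265.34 from Casar: +20.8% ad valorem. Applied ad valorem rate = 20.8%.
Duty = ¥339,241.85 × 20.8% + 2,087 × ¥1.34 = ¥73,358.88.
Total = ¥2,409.30 + ¥0.00 + ¥73,358.88 = ¥75,768.18.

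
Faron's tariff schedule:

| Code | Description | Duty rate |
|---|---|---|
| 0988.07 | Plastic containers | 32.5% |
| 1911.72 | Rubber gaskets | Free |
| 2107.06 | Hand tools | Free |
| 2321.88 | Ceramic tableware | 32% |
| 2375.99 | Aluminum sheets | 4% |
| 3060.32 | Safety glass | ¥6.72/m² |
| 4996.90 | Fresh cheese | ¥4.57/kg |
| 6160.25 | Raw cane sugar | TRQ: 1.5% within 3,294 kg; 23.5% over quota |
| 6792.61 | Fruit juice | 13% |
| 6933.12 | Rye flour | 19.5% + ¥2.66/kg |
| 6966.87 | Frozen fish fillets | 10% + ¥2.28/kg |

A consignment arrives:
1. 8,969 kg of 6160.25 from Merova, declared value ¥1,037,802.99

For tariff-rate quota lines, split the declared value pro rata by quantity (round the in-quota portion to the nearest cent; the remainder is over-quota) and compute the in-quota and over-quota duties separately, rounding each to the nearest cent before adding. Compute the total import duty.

Line 1 (6160.25, Merova, 8,969 kg, ¥1,037,802.99):
Code 6160.25 is under a tariff-rate quota (threshold 3,294 kg). In-quota: 3,294 kg at 1.5%; over-quota: 5,675 kg at 23.5%.
Pro-rata value split: in-quota = ¥1,037,802.99 × 3,294/8,969 = ¥381,148.74; over-quota = ¥1,037,802.99 − ¥381,148.74 = ¥656,654.25.
In-quota duty = ¥381,148.74 × 1.5% = ¥5,717.23. Over-quota duty = ¥656,654.25 × 23.5% = ¥154,313.75.
Line duty = ¥5,717.23 + ¥154,313.75 = ¥160,030.98.

¥160,030.98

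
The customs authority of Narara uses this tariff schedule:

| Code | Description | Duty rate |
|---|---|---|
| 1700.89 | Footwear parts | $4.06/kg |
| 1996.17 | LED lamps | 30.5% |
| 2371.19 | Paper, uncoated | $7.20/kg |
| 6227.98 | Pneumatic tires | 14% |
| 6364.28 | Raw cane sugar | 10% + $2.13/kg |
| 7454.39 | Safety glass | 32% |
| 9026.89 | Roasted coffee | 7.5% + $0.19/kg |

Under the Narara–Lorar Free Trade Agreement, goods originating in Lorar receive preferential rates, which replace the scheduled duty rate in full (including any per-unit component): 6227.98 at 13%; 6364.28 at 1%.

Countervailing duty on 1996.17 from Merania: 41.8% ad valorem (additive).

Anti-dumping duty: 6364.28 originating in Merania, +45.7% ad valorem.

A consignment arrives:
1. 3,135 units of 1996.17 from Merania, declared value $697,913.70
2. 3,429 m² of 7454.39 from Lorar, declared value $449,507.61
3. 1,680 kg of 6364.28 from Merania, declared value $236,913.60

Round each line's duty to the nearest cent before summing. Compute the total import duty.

Line 1 (1996.17, Merania, 3,135 units, $697,913.70):
Base rate for 1996.17 is 30.5%.
Additional duty on 1996.17 from Merania: +41.8%. Applied ad valorem rate: 30.5% + 41.8% = 72.3%.
Duty = $697,913.70 × 72.3% = $504,591.61.
Line 2 (7454.39, Lorar, 3,429 m², $449,507.61):
Base rate for 7454.39 is 32%.
Origin Lorar is the FTA partner but 7454.39 is not on the preference list; base rate stands.
Duty = $449,507.61 × 32% = $143,842.44.
Line 3 (6364.28, Merania, 1,680 kg, $236,913.60):
Base rate for 6364.28 is 10% + $2.13/kg.
6364.28 has an FTA preferential rate, but origin Merania is not Lorar; base rate stands.
Additional duty on 6364.28 from Merania: +45.7%. Applied ad valorem rate: 10% + 45.7% = 55.7%.
Duty = $236,913.60 × 55.7% + 1,680 × $2.13 = $135,539.28.
Total = $504,591.61 + $143,842.44 + $135,539.28 = $783,973.33.

$783,973.33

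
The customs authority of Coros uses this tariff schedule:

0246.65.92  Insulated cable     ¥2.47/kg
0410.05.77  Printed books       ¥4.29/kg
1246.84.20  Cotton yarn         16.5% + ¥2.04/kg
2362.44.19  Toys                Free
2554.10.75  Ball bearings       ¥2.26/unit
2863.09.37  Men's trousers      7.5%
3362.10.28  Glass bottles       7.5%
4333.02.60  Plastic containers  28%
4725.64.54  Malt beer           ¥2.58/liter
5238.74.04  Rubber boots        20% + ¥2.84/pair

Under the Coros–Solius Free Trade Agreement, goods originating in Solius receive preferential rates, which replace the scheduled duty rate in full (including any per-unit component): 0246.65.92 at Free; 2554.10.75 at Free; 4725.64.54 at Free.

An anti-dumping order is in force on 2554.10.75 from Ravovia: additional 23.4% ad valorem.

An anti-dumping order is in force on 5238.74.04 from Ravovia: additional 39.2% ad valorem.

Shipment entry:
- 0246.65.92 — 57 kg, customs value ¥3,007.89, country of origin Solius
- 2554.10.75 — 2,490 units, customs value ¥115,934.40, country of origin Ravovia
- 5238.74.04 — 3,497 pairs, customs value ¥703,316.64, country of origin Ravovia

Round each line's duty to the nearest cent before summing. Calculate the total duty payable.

Line 1 (0246.65.92, Solius, 57 kg, ¥3,007.89):
Base rate for 0246.65.92 is ¥2.47/kg.
Origin Solius qualifies under the Coros–Solius agreement and 0246.65.92 is covered: preferential rate Free applies instead.
Duty = ¥3,007.89 × 0% = ¥0.00.
Line 2 (2554.10.75, Ravovia, 2,490 units, ¥115,934.40):
Base rate for 2554.10.75 is ¥2.26/unit.
2554.10.75 has an FTA preferential rate, but origin Ravovia is not Solius; base rate stands.
Additional duty on 2554.10.75 from Ravovia: +23.4% ad valorem. Applied ad valorem rate = 23.4%.
Duty = ¥115,934.40 × 23.4% + 2,490 × ¥2.26 = ¥32,756.05.
Line 3 (5238.74.04, Ravovia, 3,497 pairs, ¥703,316.64):
Base rate for 5238.74.04 is 20% + ¥2.84/pair.
Additional duty on 5238.74.04 from Ravovia: +39.2%. Applied ad valorem rate: 20% + 39.2% = 59.2%.
Duty = ¥703,316.64 × 59.2% + 3,497 × ¥2.84 = ¥426,294.93.
Total = ¥0.00 + ¥32,756.05 + ¥426,294.93 = ¥459,050.98.

¥459,050.98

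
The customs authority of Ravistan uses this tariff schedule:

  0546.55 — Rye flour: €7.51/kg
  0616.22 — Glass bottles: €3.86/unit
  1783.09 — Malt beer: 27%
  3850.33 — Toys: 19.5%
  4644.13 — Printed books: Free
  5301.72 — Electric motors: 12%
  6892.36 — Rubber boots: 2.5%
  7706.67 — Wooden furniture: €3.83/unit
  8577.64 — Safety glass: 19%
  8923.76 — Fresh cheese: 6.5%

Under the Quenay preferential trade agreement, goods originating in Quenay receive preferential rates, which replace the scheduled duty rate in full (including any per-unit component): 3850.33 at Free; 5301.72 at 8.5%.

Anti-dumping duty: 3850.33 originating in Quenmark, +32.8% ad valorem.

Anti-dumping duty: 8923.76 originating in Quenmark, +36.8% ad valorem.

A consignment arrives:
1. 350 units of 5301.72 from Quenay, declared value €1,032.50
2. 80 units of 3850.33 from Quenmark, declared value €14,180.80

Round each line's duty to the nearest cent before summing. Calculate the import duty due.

Line 1 (5301.72, Quenay, 350 units, €1,032.50):
Base rate for 5301.72 is 12%.
Origin Quenay qualifies under the Ravistan–Quenay agreement and 5301.72 is covered: preferential rate 8.5% applies instead.
Duty = €1,032.50 × 8.5% = €87.76.
Line 2 (3850.33, Quenmark, 80 units, €14,180.80):
Base rate for 3850.33 is 19.5%.
3850.33 has an FTA preferential rate, but origin Quenmark is not Quenay; base rate stands.
Additional duty on 3850.33 from Quenmark: +32.8%. Applied ad valorem rate: 19.5% + 32.8% = 52.3%.
Duty = €14,180.80 × 52.3% = €7,416.56.
Total = €87.76 + €7,416.56 = €7,504.32.

€7,504.32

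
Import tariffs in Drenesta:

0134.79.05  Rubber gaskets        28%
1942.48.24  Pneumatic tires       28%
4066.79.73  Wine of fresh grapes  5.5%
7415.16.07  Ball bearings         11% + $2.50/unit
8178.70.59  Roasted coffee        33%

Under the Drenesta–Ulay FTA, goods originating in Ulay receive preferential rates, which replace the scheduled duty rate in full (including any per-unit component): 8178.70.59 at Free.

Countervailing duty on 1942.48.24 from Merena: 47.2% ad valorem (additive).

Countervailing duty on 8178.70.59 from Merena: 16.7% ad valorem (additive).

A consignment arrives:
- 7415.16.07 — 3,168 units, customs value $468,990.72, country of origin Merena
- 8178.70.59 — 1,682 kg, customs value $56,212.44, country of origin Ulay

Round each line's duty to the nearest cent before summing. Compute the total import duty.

$59,508.98

Line 1 (7415.16.07, Merena, 3,168 units, $468,990.72):
Base rate for 7415.16.07 is 11% + $2.50/unit.
Duty = $468,990.72 × 11% + 3,168 × $2.50 = $59,508.98.
Line 2 (8178.70.59, Ulay, 1,682 kg, $56,212.44):
Base rate for 8178.70.59 is 33%.
Origin Ulay qualifies under the Drenesta–Ulay agreement and 8178.70.59 is covered: preferential rate Free applies instead.
The additional-duty order on 8178.70.59 targets Merena, not Ulay; it does not apply.
Duty = $56,212.44 × 0% = $0.00.
Total = $59,508.98 + $0.00 = $59,508.98.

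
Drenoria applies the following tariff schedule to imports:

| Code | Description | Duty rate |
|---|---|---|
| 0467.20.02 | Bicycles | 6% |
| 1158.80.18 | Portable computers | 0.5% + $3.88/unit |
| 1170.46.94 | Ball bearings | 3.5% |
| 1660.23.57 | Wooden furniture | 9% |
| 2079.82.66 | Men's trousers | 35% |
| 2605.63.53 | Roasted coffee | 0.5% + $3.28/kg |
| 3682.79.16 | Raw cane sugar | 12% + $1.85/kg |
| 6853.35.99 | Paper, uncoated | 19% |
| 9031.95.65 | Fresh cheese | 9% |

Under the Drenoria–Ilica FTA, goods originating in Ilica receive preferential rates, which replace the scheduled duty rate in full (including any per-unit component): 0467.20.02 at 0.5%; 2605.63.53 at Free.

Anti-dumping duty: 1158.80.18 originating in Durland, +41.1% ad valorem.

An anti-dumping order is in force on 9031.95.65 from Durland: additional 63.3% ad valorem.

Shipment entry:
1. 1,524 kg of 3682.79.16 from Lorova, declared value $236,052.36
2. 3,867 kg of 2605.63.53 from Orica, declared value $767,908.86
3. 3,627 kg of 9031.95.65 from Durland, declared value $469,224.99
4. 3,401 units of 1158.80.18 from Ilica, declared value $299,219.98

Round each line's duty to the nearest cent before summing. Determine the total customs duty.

Line 1 (3682.79.16, Lorova, 1,524 kg, $236,052.36):
Base rate for 3682.79.16 is 12% + $1.85/kg.
Duty = $236,052.36 × 12% + 1,524 × $1.85 = $31,145.68.
Line 2 (2605.63.53, Orica, 3,867 kg, $767,908.86):
Base rate for 2605.63.53 is 0.5% + $3.28/kg.
2605.63.53 has an FTA preferential rate, but origin Orica is not Ilica; base rate stands.
Duty = $767,908.86 × 0.5% + 3,867 × $3.28 = $16,523.30.
Line 3 (9031.95.65, Durland, 3,627 kg, $469,224.99):
Base rate for 9031.95.65 is 9%.
Additional duty on 9031.95.65 from Durland: +63.3%. Applied ad valorem rate: 9% + 63.3% = 72.3%.
Duty = $469,224.99 × 72.3% = $339,249.67.
Line 4 (1158.80.18, Ilica, 3,401 units, $299,219.98):
Base rate for 1158.80.18 is 0.5% + $3.88/unit.
Origin Ilica is the FTA partner but 1158.80.18 is not on the preference list; base rate stands.
The additional-duty order on 1158.80.18 targets Durland, not Ilica; it does not apply.
Duty = $299,219.98 × 0.5% + 3,401 × $3.88 = $14,691.98.
Total = $31,145.68 + $16,523.30 + $339,249.67 + $14,691.98 = $401,610.63.

$401,610.63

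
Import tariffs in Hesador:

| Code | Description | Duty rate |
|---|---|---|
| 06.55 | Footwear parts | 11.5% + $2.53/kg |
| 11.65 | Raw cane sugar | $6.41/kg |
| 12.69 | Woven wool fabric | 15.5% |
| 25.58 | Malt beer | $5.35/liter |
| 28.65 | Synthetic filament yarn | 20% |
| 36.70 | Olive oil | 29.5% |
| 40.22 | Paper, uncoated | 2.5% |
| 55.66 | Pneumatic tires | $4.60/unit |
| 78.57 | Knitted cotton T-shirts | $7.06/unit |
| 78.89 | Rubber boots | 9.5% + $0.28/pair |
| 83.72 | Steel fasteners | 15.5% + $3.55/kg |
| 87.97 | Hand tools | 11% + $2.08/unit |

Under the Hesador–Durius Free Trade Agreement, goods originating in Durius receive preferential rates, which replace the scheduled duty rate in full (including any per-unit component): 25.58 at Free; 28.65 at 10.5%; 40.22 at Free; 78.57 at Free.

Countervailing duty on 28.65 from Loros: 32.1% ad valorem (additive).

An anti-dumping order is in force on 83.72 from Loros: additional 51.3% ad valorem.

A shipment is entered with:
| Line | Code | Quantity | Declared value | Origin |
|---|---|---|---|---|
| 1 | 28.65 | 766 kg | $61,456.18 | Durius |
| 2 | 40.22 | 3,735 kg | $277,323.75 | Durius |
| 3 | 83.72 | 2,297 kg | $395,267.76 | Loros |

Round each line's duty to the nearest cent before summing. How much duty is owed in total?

Line 1 (28.65, Durius, 766 kg, $61,456.18):
Base rate for 28.65 is 20%.
Origin Durius qualifies under the Hesador–Durius agreement and 28.65 is covered: preferential rate 10.5% applies instead.
The additional-duty order on 28.65 targets Loros, not Durius; it does not apply.
Duty = $61,456.18 × 10.5% = $6,452.90.
Line 2 (40.22, Durius, 3,735 kg, $277,323.75):
Base rate for 40.22 is 2.5%.
Origin Durius qualifies under the Hesador–Durius agreement and 40.22 is covered: preferential rate Free applies instead.
Duty = $277,323.75 × 0% = $0.00.
Line 3 (83.72, Loros, 2,297 kg, $395,267.76):
Base rate for 83.72 is 15.5% + $3.55/kg.
Additional duty on 83.72 from Loros: +51.3%. Applied ad valorem rate: 15.5% + 51.3% = 66.8%.
Duty = $395,267.76 × 66.8% + 2,297 × $3.55 = $272,193.21.
Total = $6,452.90 + $0.00 + $272,193.21 = $278,646.11.

$278,646.11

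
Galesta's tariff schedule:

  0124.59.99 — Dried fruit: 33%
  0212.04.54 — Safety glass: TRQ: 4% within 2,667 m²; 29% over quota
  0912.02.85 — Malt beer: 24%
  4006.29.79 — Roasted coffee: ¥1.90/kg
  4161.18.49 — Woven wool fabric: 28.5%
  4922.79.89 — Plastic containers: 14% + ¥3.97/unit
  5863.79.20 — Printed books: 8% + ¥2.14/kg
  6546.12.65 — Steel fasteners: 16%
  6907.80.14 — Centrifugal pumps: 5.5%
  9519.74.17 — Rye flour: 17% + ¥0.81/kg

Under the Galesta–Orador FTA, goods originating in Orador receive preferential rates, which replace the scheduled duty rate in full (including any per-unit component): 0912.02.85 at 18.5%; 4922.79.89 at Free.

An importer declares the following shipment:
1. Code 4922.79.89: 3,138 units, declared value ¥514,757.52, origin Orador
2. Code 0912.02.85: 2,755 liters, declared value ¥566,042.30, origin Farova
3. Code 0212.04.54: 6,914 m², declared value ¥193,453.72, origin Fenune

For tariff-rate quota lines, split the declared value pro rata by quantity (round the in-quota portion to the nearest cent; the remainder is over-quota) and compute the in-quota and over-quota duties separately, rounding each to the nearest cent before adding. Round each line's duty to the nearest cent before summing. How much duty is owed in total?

Line 1 (4922.79.89, Orador, 3,138 units, ¥514,757.52):
Base rate for 4922.79.89 is 14% + ¥3.97/unit.
Origin Orador qualifies under the Galesta–Orador agreement and 4922.79.89 is covered: preferential rate Free applies instead.
Duty = ¥514,757.52 × 0% = ¥0.00.
Line 2 (0912.02.85, Farova, 2,755 liters, ¥566,042.30):
Base rate for 0912.02.85 is 24%.
0912.02.85 has an FTA preferential rate, but origin Farova is not Orador; base rate stands.
Duty = ¥566,042.30 × 24% = ¥135,850.15.
Line 3 (0212.04.54, Fenune, 6,914 m², ¥193,453.72):
Code 0212.04.54 is under a tariff-rate quota (threshold 2,667 m²). In-quota: 2,667 m² at 4%; over-quota: 4,247 m² at 29%.
Pro-rata value split: in-quota = ¥193,453.72 × 2,667/6,914 = ¥74,622.66; over-quota = ¥193,453.72 − ¥74,622.66 = ¥118,831.06.
In-quota duty = ¥74,622.66 × 4% = ¥2,984.91. Over-quota duty = ¥118,831.06 × 29% = ¥34,461.01.
Line duty = ¥2,984.91 + ¥34,461.01 = ¥37,445.92.
Total = ¥0.00 + ¥135,850.15 + ¥37,445.92 = ¥173,296.07.

¥173,296.07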